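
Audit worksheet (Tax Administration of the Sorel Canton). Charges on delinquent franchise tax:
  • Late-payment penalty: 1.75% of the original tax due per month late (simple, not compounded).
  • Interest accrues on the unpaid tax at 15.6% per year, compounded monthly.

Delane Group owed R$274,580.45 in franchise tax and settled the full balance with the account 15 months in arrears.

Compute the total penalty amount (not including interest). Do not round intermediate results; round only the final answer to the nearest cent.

R$72,077.37

Late-payment penalty: 15 × 1.75% × R$274,580.45 = R$72,077.37…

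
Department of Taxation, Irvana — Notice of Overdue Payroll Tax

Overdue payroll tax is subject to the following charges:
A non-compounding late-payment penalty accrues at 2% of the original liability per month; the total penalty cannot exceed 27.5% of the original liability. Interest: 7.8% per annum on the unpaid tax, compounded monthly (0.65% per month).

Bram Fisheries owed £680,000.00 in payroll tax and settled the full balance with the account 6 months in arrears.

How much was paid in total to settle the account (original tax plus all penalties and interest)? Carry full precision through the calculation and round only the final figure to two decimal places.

£788,554.70

Penalty: 6 × 2% × £680,000.00 = £81,600.00 (below the 27.5% cap of £187,000.00)
Interest: £680,000.00 × ((1 + 0.0065)^6 − 1) = £680,000.00 × 0.0396393… = £26,954.7032…
Total = £680,000.00 + £81,600.0000 + £26,954.7032… = £788,554.70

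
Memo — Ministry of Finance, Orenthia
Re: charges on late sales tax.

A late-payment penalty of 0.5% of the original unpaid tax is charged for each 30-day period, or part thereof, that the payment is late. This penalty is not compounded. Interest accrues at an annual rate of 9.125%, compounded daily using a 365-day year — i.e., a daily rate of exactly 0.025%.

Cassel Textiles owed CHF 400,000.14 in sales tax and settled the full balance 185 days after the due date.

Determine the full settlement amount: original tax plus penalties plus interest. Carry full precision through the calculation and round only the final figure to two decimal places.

CHF 432,932.21

Penalty periods: ⌈185/30⌉ = 7; penalty = 7 × 0.5% × CHF 400,000.14 = CHF 14,000.00…
Interest: CHF 400,000.14 × ((1 + 0.00025)^185 − 1) = CHF 400,000.14 × 0.04733016… = CHF 18,932.0700…
Total = CHF 400,000.14 + CHF 14,000.0049 + CHF 18,932.0700… = CHF 432,932.21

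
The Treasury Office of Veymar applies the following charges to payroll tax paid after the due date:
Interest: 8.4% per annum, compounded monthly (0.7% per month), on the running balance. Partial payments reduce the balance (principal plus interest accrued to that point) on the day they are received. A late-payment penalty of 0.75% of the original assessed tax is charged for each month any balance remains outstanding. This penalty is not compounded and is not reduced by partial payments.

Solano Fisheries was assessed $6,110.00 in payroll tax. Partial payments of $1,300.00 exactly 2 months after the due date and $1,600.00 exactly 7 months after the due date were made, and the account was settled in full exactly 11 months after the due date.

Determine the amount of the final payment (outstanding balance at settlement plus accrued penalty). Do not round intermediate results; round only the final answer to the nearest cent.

$4,071.86

Balance at month 2: $6,110.0000 × (1 + 0.007)^2 = $6,195.8394…
After $1,300.00 payment: $6,195.8394… − $1,300.00 = $4,895.8394…
Balance at month 7: $4,895.8394… × (1 + 0.007)^5 = $5,069.6096…
After $1,600.00 payment: $5,069.6096… − $1,600.00 = $3,469.6096…
Balance at month 11: $3,469.6096… × (1 + 0.007)^4 = $3,567.7835…
Penalty: 11 × 0.75% × $6,110.00 = $504.08…
Final settlement = outstanding balance + penalty = $3,567.7835… + $504.08… = $4,071.86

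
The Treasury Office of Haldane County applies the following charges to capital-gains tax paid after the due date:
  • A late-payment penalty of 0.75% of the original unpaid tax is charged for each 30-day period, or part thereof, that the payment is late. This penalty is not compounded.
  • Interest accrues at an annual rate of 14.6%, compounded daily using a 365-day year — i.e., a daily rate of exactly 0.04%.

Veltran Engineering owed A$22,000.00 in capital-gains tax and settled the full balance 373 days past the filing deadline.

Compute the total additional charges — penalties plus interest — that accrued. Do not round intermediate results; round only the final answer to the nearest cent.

Penalty periods: ⌈373/30⌉ = 13; penalty = 13 × 0.75% × A$22,000.00 = A$2,145.00
Interest: A$22,000.00 × ((1 + 0.0004)^373 − 1) = A$22,000.00 × 0.16087052… = A$3,539.1513…
Penalties + interest = A$2,145.0000 + A$3,539.1513… = A$5,684.15

A$5,684.15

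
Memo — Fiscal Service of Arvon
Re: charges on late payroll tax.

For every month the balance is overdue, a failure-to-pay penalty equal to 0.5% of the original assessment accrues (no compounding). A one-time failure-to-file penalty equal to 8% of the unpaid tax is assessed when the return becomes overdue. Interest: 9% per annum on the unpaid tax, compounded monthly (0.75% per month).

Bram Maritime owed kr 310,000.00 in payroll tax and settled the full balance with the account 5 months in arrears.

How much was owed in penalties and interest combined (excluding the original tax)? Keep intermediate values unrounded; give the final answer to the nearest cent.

kr 44,350.69

Failure-to-file penalty: 8% × kr 310,000.00 = kr 24,800.00
Failure-to-pay penalty: 5 × 0.5% × kr 310,000.00 = kr 7,750.00
Interest: kr 310,000.00 × ((1 + 0.0075)^5 − 1) = kr 310,000.00 × 0.0380667… = kr 11,800.6877…
Penalties + interest = kr 32,550.0000 + kr 11,800.6877… = kr 44,350.69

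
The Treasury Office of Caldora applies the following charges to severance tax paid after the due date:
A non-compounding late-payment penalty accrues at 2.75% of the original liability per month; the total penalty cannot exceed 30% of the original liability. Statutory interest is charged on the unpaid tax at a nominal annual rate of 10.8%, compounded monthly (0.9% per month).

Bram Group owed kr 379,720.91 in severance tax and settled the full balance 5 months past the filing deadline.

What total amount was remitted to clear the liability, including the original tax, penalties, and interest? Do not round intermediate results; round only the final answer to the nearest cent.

Penalty: 5 × 2.75% × kr 379,720.91 = kr 52,211.63… (below the 30% cap of kr 113,916.27…)
Interest: kr 379,720.91 × ((1 + 0.009)^5 − 1) = kr 379,720.91 × 0.0458173… = kr 17,397.7955…
Total = kr 379,720.91 + kr 52,211.6251… + kr 17,397.7955… = kr 449,330.33

kr 449,330.33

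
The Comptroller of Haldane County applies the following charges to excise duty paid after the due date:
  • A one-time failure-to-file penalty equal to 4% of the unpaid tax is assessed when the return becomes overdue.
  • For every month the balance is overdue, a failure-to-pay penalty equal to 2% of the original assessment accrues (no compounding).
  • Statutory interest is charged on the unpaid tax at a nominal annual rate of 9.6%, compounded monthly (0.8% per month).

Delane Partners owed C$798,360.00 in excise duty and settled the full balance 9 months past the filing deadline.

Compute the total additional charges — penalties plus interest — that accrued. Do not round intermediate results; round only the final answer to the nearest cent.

Failure-to-file penalty: 4% × C$798,360.00 = C$31,934.40
Failure-to-pay penalty: 9 × 2% × C$798,360.00 = C$143,704.80
Interest: C$798,360.00 × ((1 + 0.008)^9 − 1) = C$798,360.00 × 0.0743475… = C$59,356.0927…
Penalties + interest = C$175,639.2000 + C$59,356.0927… = C$234,995.29

C$234,995.29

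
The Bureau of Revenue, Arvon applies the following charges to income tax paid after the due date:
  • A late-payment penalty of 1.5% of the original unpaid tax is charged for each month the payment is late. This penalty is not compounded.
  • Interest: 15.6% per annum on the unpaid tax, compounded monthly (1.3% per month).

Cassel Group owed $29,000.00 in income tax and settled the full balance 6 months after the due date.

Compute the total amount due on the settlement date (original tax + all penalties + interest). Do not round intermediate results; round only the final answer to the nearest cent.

$33,946.80

Late-payment penalty = 1.5% × $29,000.00 × 6 mo = $2,610.00
Interest: $29,000.00 × ((1 + 0.013)^6 − 1) = $29,000.00 × 0.0805794… = $2,336.8017…
Total = $29,000.00 + $2,610.0000 + $2,336.8017… = $33,946.80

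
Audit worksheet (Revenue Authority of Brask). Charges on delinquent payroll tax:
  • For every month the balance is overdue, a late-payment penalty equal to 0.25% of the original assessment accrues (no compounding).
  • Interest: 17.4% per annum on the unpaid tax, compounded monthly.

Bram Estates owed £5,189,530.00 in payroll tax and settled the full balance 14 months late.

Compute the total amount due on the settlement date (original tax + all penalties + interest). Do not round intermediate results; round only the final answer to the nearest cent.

Late-payment penalty = 0.25% × £5,189,530.00 × 14 mo = £181,633.55
Interest (17.4%/yr ÷ 12 = 1.45%/month): £5,189,530.00 × ((1 + 0.0145)^14 − 1) = £1,158,759.8285…
Total = £5,189,530.00 + £181,633.5500 + £1,158,759.8285… = £6,529,923.38

£6,529,923.38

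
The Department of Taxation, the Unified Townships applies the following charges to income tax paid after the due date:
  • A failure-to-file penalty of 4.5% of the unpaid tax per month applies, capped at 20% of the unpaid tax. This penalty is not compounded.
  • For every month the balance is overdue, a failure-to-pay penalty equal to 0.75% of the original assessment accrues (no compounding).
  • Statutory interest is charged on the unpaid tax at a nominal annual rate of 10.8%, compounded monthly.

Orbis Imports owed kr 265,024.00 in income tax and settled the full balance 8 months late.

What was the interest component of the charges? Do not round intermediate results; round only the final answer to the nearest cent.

kr 19,693.74

Interest (10.8%/yr ÷ 12 = 0.9%/month): kr 265,024.00 × ((1 + 0.009)^8 − 1) = kr 19,693.7444…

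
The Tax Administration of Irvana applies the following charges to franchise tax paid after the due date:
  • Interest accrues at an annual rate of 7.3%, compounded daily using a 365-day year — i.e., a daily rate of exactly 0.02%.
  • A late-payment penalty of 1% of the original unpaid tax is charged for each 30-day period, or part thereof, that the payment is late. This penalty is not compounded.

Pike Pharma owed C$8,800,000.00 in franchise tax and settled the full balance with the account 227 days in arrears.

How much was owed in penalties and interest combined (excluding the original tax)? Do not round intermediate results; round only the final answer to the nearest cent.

C$1,112,686.12

Penalty periods: ⌈227/30⌉ = 8; penalty = 8 × 1% × C$8,800,000.00 = C$704,000.00
Interest: C$8,800,000.00 × ((1 + 0.0002)^227 − 1) = C$8,800,000.00 × 0.04644160… = C$408,686.1198…
Penalties + interest = C$704,000.0000 + C$408,686.1198… = C$1,112,686.12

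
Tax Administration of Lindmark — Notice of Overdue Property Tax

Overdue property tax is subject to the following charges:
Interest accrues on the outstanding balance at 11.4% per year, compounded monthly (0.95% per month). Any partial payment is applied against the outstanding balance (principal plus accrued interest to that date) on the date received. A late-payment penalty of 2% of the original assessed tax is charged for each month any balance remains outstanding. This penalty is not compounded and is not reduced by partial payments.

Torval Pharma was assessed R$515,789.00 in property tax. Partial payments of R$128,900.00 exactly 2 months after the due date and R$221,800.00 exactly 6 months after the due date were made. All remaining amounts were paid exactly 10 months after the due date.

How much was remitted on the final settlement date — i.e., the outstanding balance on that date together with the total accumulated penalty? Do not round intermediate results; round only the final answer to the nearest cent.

Balance at month 2: R$515,789.0000 × (1 + 0.0095)^2 = R$525,635.5410…
After R$128,900.00 payment: R$525,635.5410… − R$128,900.00 = R$396,735.5410…
Balance at month 6: R$396,735.5410… × (1 + 0.0095)^4 = R$412,027.6876…
After R$221,800.00 payment: R$412,027.6876… − R$221,800.00 = R$190,227.6876…
Balance at month 10: R$190,227.6876… × (1 + 0.0095)^4 = R$197,560.0020…
Penalty: 10 × 2% × R$515,789.00 = R$103,157.80
Final settlement = outstanding balance + penalty = R$197,560.0020… + R$103,157.80 = R$300,717.80

R$300,717.80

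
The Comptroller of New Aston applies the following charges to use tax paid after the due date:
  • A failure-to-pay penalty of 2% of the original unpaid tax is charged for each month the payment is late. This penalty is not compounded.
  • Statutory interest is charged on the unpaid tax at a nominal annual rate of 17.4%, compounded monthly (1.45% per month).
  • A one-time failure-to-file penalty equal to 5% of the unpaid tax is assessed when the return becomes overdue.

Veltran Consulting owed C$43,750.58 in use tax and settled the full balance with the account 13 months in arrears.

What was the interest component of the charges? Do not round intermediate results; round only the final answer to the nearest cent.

Interest: C$43,750.58 × ((1 + 0.0145)^13 − 1) = C$43,750.58 × 0.2058039… = C$9,004.0380…

C$9,004.04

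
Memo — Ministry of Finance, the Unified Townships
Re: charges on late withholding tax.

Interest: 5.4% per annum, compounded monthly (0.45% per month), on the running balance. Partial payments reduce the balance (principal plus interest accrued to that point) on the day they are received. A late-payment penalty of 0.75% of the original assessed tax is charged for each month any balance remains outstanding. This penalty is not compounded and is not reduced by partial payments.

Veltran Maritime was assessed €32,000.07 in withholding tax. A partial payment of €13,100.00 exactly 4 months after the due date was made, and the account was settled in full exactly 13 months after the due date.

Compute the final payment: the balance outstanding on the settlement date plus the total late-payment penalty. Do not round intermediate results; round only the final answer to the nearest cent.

€23,403.27

Balance at month 4: €32,000.0700 × (1 + 0.0045)^4 = €32,579.9709…
After €13,100.00 payment: €32,579.9709… − €13,100.00 = €19,479.9709…
Balance at month 13: €19,479.9709… × (1 + 0.0045)^9 = €20,283.2608…
Penalty: 13 × 0.75% × €32,000.07 = €3,120.01…
Final settlement = outstanding balance + penalty = €20,283.2608… + €3,120.01… = €23,403.27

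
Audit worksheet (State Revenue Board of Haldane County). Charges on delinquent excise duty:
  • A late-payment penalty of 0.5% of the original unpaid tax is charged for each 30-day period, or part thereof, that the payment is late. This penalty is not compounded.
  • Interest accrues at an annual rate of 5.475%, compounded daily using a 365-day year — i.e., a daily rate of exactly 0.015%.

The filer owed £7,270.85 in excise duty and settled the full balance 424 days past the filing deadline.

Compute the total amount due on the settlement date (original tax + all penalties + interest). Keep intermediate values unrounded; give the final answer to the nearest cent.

Penalty periods: ⌈424/30⌉ = 15; penalty = 15 × 0.5% × £7,270.85 = £545.31…
Interest: £7,270.85 × ((1 + 0.00015)^424 − 1) = £7,270.85 × 0.06566096… = £477.4110…
Total = £7,270.85 + £545.3138… + £477.4110… = £8,293.57

£8,293.57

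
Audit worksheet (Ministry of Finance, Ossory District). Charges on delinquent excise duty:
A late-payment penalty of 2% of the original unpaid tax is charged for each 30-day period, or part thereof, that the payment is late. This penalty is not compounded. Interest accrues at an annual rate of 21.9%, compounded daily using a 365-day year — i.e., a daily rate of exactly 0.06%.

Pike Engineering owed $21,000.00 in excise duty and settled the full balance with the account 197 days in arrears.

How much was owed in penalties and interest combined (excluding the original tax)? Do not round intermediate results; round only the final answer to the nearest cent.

Penalty periods: ⌈197/30⌉ = 7; penalty = 7 × 2% × $21,000.00 = $2,940.00
Interest: $21,000.00 × ((1 + 0.0006)^197 − 1) = $21,000.00 × 0.12542929… = $2,634.0151…
Penalties + interest = $2,940.0000 + $2,634.0151… = $5,574.02

$5,574.02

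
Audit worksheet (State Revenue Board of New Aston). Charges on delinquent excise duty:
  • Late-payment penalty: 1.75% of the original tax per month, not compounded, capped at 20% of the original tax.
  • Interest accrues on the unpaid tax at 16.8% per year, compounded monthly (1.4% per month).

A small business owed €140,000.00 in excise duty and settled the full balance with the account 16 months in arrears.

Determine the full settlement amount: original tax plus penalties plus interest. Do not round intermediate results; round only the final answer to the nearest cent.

Penalty (uncapped): 16 × 1.75% × €140,000.00 = €39,200.00; cap = 20% × €140,000.00 = €28,000.00 → penalty = €28,000.00
Interest: €140,000.00 × ((1 + 0.014)^16 − 1) = €140,000.00 × 0.2491290… = €34,878.0555…
Total = €140,000.00 + €28,000.0000 + €34,878.0555… = €202,878.06

€202,878.06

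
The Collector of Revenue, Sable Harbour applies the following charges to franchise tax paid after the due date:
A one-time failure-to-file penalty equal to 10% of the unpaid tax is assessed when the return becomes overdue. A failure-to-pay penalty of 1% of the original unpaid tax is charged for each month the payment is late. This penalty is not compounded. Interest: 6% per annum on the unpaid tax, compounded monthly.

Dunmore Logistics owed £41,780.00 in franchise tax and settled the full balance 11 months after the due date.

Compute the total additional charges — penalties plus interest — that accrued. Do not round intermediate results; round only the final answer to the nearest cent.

£11,130.02

Failure-to-file penalty: 10% × £41,780.00 = £4,178.00
Failure-to-pay penalty = 1% × £41,780.00 × 11 mo = £4,595.80
Interest (6%/yr ÷ 12 = 0.5%/month): £41,780.00 × ((1 + 0.005)^11 − 1) = £2,356.2179…
Penalties + interest = £8,773.8000 + £2,356.2179… = £11,130.02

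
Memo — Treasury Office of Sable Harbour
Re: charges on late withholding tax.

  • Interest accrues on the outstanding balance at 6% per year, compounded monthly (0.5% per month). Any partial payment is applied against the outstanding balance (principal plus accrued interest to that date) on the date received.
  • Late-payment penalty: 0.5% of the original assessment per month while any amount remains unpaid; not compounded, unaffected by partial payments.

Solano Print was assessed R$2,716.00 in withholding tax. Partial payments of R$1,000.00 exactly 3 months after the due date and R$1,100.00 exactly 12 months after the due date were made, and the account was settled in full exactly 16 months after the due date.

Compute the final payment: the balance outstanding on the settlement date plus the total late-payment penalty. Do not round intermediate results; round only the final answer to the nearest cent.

R$969.75

Balance at month 3: R$2,716.0000 × (1 + 0.005)^3 = R$2,756.9440…
After R$1,000.00 payment: R$2,756.9440… − R$1,000.00 = R$1,756.9440…
Balance at month 12: R$1,756.9440… × (1 + 0.005)^9 = R$1,837.6064…
After R$1,100.00 payment: R$1,837.6064… − R$1,100.00 = R$737.6064…
Balance at month 16: R$737.6064… × (1 + 0.005)^4 = R$752.4695…
Penalty: 16 × 0.5% × R$2,716.00 = R$217.28
Final settlement = outstanding balance + penalty = R$752.4695… + R$217.28 = R$969.75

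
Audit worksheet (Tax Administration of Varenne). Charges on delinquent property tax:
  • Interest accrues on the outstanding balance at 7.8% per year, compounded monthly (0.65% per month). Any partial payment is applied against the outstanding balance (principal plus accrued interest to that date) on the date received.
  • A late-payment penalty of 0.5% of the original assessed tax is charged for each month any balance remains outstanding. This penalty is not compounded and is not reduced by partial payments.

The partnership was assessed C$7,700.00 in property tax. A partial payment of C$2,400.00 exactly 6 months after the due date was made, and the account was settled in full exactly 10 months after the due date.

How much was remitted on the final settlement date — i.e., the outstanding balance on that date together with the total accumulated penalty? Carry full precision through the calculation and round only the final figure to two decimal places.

C$6,137.39

Balance at month 6: C$7,700.0000 × (1 + 0.0065)^6 = C$8,005.2224…
After C$2,400.00 payment: C$8,005.2224… − C$2,400.00 = C$5,605.2224…
Balance at month 10: C$5,605.2224… × (1 + 0.0065)^4 = C$5,752.3852…
Penalty: 10 × 0.5% × C$7,700.00 = C$385.00
Final settlement = outstanding balance + penalty = C$5,752.3852… + C$385.00 = C$6,137.39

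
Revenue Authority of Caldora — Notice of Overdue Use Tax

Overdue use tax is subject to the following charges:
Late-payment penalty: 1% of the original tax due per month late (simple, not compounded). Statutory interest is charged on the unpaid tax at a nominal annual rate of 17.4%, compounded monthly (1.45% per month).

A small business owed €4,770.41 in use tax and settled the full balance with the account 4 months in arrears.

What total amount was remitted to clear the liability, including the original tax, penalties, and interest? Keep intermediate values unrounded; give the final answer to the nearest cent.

Late-payment penalty = 1% × €4,770.41 × 4 mo = €190.82…
Interest: €4,770.41 × ((1 + 0.0145)^4 − 1) = €4,770.41 × 0.0592737… = €282.7600…
Total = €4,770.41 + €190.8164 + €282.7600… = €5,243.99

€5,243.99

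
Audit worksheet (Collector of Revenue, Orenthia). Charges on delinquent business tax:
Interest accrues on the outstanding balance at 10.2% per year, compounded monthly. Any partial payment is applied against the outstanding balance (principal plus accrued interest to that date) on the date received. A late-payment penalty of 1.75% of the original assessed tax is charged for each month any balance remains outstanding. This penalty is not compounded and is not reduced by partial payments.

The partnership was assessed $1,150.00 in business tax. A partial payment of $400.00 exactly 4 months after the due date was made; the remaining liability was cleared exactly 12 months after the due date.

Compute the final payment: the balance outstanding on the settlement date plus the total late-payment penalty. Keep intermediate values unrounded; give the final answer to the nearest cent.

$1,086.42

Monthly rate = 10.2% ÷ 12 = 0.85%
Balance at month 4: $1,150.0000 × (1 + 0.0085)^4 = $1,189.6014…
After $400.00 payment: $1,189.6014… − $400.00 = $789.6014…
Balance at month 12: $789.6014… × (1 + 0.0085)^8 = $844.9191…
Penalty: 12 × 1.75% × $1,150.00 = $241.50
Final settlement = outstanding balance + penalty = $844.9191… + $241.50 = $1,086.42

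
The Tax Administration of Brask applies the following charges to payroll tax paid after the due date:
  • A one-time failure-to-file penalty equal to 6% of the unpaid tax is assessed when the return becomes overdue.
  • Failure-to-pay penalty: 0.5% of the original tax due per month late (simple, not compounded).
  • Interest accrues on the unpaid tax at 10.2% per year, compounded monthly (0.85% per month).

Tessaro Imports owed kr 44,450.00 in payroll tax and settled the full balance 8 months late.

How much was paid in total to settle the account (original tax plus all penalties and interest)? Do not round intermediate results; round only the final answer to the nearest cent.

Failure-to-file penalty: 6% × kr 44,450.00 = kr 2,667.00
Failure-to-pay penalty = 0.5% × kr 44,450.00 × 8 mo = kr 1,778.00
Interest: kr 44,450.00 × ((1 + 0.0085)^8 − 1) = kr 44,450.00 × 0.0700578… = kr 3,114.0674…
Total = kr 44,450.00 + kr 4,445.0000 + kr 3,114.0674… = kr 52,009.07

kr 52,009.07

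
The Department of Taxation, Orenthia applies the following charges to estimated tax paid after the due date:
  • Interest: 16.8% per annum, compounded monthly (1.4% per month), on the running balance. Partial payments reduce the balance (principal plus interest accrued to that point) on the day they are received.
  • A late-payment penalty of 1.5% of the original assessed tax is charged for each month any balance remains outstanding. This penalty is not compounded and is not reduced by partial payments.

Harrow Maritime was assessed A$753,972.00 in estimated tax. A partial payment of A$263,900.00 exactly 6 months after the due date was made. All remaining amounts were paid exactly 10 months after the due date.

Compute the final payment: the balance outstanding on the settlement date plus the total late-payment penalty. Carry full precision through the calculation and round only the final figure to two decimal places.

Balance at month 6: A$753,972.0000 × (1 + 0.014)^6 = A$819,564.1406…
After A$263,900.00 payment: A$819,564.1406… − A$263,900.00 = A$555,664.1406…
Balance at month 10: A$555,664.1406… × (1 + 0.014)^4 = A$587,440.9138…
Penalty: 10 × 1.5% × A$753,972.00 = A$113,095.80
Final settlement = outstanding balance + penalty = A$587,440.9138… + A$113,095.80 = A$700,536.71

A$700,536.71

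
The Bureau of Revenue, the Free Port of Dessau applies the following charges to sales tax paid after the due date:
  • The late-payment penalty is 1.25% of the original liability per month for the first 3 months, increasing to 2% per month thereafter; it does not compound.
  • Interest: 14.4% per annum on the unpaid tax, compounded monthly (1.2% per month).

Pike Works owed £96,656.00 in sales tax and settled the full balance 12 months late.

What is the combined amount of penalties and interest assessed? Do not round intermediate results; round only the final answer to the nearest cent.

Penalty, months 1–3: 3 × 1.25% × £96,656.00 = £3,624.60
Penalty, months 4–12: 9 × 2% × £96,656.00 = £17,398.08
Interest: £96,656.00 × ((1 + 0.012)^12 − 1) = £96,656.00 × 0.1538946… = £14,874.8388…
Penalties + interest = £21,022.6800 + £14,874.8388… = £35,897.52

£35,897.52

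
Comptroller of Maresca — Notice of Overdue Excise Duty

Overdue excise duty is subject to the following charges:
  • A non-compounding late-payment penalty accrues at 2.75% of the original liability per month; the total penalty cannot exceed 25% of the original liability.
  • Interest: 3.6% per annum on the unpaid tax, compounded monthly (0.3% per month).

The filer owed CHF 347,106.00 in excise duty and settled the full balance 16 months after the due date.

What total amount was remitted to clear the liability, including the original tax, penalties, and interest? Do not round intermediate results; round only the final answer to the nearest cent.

CHF 450,923.76

Penalty (uncapped): 16 × 2.75% × CHF 347,106.00 = CHF 152,726.64; cap = 25% × CHF 347,106.00 = CHF 86,776.50 → penalty = CHF 86,776.50
Interest: CHF 347,106.00 × ((1 + 0.003)^16 − 1) = CHF 347,106.00 × 0.0490953… = CHF 17,041.2623…
Total = CHF 347,106.00 + CHF 86,776.5000 + CHF 17,041.2623… = CHF 450,923.76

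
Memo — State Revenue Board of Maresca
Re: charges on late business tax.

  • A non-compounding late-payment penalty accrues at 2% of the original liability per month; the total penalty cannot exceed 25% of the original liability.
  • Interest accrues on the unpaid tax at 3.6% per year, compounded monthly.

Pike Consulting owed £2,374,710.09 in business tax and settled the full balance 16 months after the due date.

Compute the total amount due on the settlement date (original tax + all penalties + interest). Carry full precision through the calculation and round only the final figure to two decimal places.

£3,084,974.64

Penalty (uncapped): 16 × 2% × £2,374,710.09 = £759,907.23…; cap = 25% × £2,374,710.09 = £593,677.52… → penalty = £593,677.52…
Interest (3.6%/yr ÷ 12 = 0.3%/month): £2,374,710.09 × ((1 + 0.003)^16 − 1) = £116,587.0294…
Total = £2,374,710.09 + £593,677.5225 + £116,587.0294… = £3,084,974.64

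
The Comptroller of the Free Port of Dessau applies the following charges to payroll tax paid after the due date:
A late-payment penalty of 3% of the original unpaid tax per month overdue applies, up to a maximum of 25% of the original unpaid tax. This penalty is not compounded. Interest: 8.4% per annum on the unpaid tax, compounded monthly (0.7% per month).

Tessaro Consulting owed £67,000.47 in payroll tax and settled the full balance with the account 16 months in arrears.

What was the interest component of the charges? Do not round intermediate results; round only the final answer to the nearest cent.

Interest: £67,000.47 × ((1 + 0.007)^16 − 1) = £67,000.47 × 0.1180765… = £7,911.1826…

£7,911.18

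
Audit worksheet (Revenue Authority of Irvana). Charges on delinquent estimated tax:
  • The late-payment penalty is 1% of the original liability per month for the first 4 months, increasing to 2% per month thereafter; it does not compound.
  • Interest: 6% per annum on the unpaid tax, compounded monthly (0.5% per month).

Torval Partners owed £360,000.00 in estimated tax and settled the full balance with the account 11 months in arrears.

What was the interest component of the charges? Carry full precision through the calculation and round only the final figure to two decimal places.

£20,302.50

Interest: £360,000.00 × ((1 + 0.005)^11 − 1) = £360,000.00 × 0.0563958… = £20,302.4998…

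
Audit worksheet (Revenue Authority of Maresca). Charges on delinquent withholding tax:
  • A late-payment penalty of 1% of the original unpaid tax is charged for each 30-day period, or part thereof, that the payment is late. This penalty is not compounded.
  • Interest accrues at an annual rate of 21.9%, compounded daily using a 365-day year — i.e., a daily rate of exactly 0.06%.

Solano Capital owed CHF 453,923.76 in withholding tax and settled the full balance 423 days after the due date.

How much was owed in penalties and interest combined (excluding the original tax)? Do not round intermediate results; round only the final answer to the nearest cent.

CHF 199,188.96

Penalty periods: ⌈423/30⌉ = 15; penalty = 15 × 1% × CHF 453,923.76 = CHF 68,088.56…
Interest: CHF 453,923.76 × ((1 + 0.0006)^423 − 1) = CHF 453,923.76 × 0.28881590… = CHF 131,100.3996…
Penalties + interest = CHF 68,088.5640 + CHF 131,100.3996… = CHF 199,188.96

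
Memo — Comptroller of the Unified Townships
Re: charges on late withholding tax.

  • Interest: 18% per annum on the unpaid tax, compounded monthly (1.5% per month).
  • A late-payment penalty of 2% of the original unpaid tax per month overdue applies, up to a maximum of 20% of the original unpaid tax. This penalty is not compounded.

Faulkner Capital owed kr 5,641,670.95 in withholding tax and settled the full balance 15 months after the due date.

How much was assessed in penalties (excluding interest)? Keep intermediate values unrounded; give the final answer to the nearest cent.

kr 1,128,334.19

Penalty (uncapped): 15 × 2% × kr 5,641,670.95 = kr 1,692,501.29…; cap = 20% × kr 5,641,670.95 = kr 1,128,334.19 → penalty = kr 1,128,334.19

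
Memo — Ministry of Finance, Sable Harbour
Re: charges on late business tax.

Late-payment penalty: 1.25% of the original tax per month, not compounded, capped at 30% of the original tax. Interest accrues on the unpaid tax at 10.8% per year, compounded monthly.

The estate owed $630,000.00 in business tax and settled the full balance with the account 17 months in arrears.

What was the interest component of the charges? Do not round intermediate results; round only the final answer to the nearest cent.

$103,652.46

Interest (10.8%/yr ÷ 12 = 0.9%/month): $630,000.00 × ((1 + 0.009)^17 − 1) = $103,652.4556…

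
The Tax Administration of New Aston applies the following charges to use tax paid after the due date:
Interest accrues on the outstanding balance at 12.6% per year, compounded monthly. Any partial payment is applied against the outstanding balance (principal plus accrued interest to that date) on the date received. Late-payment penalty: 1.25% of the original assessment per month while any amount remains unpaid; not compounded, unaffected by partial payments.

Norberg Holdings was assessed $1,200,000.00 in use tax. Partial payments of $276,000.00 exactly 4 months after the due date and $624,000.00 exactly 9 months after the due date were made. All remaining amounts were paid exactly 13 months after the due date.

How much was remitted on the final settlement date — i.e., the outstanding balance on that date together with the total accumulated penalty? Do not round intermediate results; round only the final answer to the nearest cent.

Monthly rate = 12.6% ÷ 12 = 1.05%
Balance at month 4: $1,200,000.0000 × (1 + 0.0105)^4 = $1,251,199.3712…
After $276,000.00 payment: $1,251,199.3712… − $276,000.00 = $975,199.3712…
Balance at month 9: $975,199.3712… × (1 + 0.0105)^5 = $1,027,483.8440…
After $624,000.00 payment: $1,027,483.8440… − $624,000.00 = $403,483.8440…
Balance at month 13: $403,483.8440… × (1 + 0.0105)^4 = $420,698.9433…
Penalty: 13 × 1.25% × $1,200,000.00 = $195,000.00
Final settlement = outstanding balance + penalty = $420,698.9433… + $195,000.00 = $615,698.94

$615,698.94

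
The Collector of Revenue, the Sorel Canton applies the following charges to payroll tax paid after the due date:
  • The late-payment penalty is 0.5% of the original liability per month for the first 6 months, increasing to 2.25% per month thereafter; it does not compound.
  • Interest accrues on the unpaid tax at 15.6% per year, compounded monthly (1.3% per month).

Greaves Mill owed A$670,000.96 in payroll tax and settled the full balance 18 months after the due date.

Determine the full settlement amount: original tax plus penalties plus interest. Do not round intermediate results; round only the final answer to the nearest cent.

Penalty, months 1–6: 6 × 0.5% × A$670,000.96 = A$20,100.03…
Penalty, months 7–18: 12 × 2.25% × A$670,000.96 = A$180,900.26…
Interest: A$670,000.96 × ((1 + 0.013)^18 − 1) = A$670,000.96 × 0.2617404… = A$175,366.3337…
Total = A$670,000.96 + A$201,000.2880 + A$175,366.3337… = A$1,046,367.58

A$1,046,367.58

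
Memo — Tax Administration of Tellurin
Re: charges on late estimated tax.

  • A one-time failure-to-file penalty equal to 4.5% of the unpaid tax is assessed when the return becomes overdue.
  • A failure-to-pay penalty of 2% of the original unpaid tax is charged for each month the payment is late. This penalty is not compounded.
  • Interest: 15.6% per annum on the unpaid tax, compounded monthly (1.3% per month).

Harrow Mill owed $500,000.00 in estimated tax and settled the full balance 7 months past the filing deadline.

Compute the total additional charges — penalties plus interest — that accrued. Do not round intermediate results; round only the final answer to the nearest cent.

$139,813.45

Failure-to-file penalty: 4.5% × $500,000.00 = $22,500.00
Failure-to-pay penalty: 7 × 2% × $500,000.00 = $70,000.00
Interest: $500,000.00 × ((1 + 0.013)^7 − 1) = $500,000.00 × 0.0946269… = $47,313.4512…
Penalties + interest = $92,500.0000 + $47,313.4512… = $139,813.45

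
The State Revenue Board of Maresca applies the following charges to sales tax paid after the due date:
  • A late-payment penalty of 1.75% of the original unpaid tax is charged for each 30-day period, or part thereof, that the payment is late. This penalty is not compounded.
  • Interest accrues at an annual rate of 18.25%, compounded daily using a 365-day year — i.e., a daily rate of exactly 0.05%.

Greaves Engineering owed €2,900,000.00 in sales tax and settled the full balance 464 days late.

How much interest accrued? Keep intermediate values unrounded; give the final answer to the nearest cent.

Interest: €2,900,000.00 × ((1 + 0.0005)^464 − 1) = €2,900,000.00 × 0.26104661… = €757,035.1701…

€757,035.17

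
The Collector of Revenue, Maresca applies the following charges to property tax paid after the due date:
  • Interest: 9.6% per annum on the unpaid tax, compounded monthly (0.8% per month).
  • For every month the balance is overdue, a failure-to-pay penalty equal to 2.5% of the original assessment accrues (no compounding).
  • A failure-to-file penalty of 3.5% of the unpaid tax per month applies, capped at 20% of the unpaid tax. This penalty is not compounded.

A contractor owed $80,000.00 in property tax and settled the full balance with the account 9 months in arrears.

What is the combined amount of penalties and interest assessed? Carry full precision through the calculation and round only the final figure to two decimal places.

Failure-to-file: 9 × 3.5% × $80,000.00 = $25,200.00, capped at 20% × $80,000.00 = $16,000.00
Failure-to-pay penalty = 2.5% × $80,000.00 × 9 mo = $18,000.00
Interest: $80,000.00 × ((1 + 0.008)^9 − 1) = $80,000.00 × 0.0743475… = $5,947.8023…
Penalties + interest = $34,000.0000 + $5,947.8023… = $39,947.80

$39,947.80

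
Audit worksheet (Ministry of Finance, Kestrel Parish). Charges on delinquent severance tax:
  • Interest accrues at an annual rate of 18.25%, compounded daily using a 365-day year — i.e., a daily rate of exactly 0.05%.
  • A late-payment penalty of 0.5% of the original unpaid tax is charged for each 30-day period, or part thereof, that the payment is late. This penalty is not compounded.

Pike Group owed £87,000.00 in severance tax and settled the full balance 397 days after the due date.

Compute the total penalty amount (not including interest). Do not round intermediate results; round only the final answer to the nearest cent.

£6,090.00

Penalty periods: ⌈397/30⌉ = 14; penalty = 14 × 0.5% × £87,000.00 = £6,090.00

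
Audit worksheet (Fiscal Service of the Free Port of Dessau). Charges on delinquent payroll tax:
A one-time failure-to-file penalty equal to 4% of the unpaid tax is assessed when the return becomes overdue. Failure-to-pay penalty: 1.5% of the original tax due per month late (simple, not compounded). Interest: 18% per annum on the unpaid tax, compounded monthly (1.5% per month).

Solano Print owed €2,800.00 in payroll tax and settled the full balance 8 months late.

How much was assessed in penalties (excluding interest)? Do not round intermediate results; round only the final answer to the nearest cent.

€448.00

Failure-to-file penalty: 4% × €2,800.00 = €112.00
Failure-to-pay penalty: 8 × 1.5% × €2,800.00 = €336.00
Total penalty = €112.00 + €336.00 = €448.00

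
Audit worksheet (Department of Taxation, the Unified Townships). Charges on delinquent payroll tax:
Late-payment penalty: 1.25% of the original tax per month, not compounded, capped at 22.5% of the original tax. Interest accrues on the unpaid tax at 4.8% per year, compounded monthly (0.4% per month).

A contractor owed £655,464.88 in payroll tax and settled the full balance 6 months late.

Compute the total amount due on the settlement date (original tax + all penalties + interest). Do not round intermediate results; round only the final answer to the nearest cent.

Penalty: 6 × 1.25% × £655,464.88 = £49,159.87… (below the 22.5% cap of £147,479.60…)
Interest: £655,464.88 × ((1 + 0.004)^6 − 1) = £655,464.88 × 0.0242413… = £15,889.3102…
Total = £655,464.88 + £49,159.8660 + £15,889.3102… = £720,514.06

£720,514.06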